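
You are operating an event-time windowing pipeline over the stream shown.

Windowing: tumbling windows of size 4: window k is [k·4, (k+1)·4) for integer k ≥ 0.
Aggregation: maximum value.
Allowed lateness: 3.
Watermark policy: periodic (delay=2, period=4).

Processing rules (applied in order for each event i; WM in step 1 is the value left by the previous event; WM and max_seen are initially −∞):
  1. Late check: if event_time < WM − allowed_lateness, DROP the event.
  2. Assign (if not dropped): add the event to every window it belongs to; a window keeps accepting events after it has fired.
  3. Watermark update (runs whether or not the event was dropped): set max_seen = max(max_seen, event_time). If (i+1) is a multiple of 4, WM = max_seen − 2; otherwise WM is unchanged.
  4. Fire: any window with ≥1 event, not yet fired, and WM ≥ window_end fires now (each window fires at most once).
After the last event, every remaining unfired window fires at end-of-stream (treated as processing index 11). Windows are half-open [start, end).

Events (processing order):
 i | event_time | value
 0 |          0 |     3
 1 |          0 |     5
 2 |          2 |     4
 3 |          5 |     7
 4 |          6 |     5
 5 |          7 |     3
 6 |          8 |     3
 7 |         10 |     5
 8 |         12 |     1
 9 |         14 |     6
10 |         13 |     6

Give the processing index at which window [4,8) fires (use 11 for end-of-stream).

7

i=0 t=0 v=3: → [0,4); WM=−∞
i=1 t=0 v=5: → [0,4); WM=−∞
i=2 t=2 v=4: → [0,4); WM=−∞
i=3 t=5 v=7: → [4,8); WM=3
i=4 t=6 v=5: → [4,8); WM=3
i=5 t=7 v=3: → [4,8); WM=3
i=6 t=8 v=3: → [8,12); WM=3
i=7 t=10 v=5: → [8,12); WM=8; [0,4) fires=5 [4,8) fires=7
i=8 t=12 v=1: → [12,16); WM=8
i=9 t=14 v=6: → [12,16); WM=8
i=10 t=13 v=6: → [12,16); WM=8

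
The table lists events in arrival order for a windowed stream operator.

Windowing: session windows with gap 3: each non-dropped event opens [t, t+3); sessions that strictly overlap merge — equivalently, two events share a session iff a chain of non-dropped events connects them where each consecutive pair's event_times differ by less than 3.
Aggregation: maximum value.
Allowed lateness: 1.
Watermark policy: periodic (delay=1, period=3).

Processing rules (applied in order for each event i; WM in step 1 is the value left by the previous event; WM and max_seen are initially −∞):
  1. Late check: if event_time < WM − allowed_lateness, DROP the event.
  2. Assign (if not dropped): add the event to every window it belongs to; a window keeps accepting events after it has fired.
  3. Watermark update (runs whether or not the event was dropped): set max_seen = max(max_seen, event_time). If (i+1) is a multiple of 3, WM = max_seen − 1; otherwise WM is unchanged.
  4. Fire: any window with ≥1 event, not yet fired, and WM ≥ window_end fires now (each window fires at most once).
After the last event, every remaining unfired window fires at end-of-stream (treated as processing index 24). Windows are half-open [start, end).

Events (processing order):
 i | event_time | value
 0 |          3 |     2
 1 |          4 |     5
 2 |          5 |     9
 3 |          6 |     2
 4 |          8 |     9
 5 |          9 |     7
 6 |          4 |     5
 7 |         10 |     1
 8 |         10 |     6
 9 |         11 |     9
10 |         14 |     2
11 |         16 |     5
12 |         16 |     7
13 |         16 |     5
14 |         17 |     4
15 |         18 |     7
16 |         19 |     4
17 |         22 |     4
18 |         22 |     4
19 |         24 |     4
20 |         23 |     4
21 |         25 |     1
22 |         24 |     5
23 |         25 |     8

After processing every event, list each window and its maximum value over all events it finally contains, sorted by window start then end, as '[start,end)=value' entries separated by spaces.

[3,14)=9 [14,22)=7 [22,28)=8

i=0 t=3 v=2: → [3,6); WM=−∞
i=1 t=4 v=5: → [3,7); WM=−∞
i=2 t=5 v=9: → [3,8); WM=4
i=3 t=6 v=2: → [3,9); WM=4
i=4 t=8 v=9: → [3,11); WM=4
i=5 t=9 v=7: → [3,12); WM=8
i=6 t=4 v=5: DROP (t<8-1); WM=8
i=7 t=10 v=1: → [3,13); WM=8
i=8 t=10 v=6: → [3,13); WM=9
i=9 t=11 v=9: → [3,14); WM=9
i=10 t=14 v=2: → [14,17); WM=9
i=11 t=16 v=5: → [14,19); WM=15
i=12 t=16 v=7: → [14,19); WM=15
i=13 t=16 v=5: → [14,19); WM=15
i=14 t=17 v=4: → [14,20); WM=16
i=15 t=18 v=7: → [14,21); WM=16
i=16 t=19 v=4: → [14,22); WM=16
i=17 t=22 v=4: → [22,25); WM=21
i=18 t=22 v=4: → [22,25); WM=21
i=19 t=24 v=4: → [22,27); WM=21
i=20 t=23 v=4: → [22,27); WM=23
i=21 t=25 v=1: → [22,28); WM=23
i=22 t=24 v=5: → [22,28); WM=23
i=23 t=25 v=8: → [22,28); WM=24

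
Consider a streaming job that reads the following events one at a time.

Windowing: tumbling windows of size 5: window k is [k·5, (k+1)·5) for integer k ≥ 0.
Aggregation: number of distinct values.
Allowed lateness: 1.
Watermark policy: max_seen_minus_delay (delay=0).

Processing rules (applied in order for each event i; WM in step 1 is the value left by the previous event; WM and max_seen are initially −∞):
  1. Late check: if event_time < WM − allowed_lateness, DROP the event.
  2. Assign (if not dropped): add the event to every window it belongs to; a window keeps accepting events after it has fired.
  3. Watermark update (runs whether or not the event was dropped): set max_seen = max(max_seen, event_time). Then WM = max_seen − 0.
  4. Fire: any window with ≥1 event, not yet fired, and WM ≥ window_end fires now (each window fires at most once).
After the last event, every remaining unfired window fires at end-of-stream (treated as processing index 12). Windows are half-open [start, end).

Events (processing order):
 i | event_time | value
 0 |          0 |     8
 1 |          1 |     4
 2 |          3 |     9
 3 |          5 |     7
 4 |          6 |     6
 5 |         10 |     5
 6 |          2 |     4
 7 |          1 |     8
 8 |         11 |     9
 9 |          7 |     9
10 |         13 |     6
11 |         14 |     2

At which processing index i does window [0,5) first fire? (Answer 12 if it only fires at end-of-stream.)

3

i=0 t=0 v=8: → [0,5); WM=0
i=1 t=1 v=4: → [0,5); WM=1
i=2 t=3 v=9: → [0,5); WM=3
i=3 t=5 v=7: → [5,10); WM=5; [0,5) fires=3
i=4 t=6 v=6: → [5,10); WM=6
i=5 t=10 v=5: → [10,15); WM=10; [5,10) fires=2
i=6 t=2 v=4: DROP (t<10-1); WM=10
i=7 t=1 v=8: DROP (t<10-1); WM=10
i=8 t=11 v=9: → [10,15); WM=11
i=9 t=7 v=9: DROP (t<11-1); WM=11
i=10 t=13 v=6: → [10,15); WM=13
i=11 t=14 v=2: → [10,15); WM=14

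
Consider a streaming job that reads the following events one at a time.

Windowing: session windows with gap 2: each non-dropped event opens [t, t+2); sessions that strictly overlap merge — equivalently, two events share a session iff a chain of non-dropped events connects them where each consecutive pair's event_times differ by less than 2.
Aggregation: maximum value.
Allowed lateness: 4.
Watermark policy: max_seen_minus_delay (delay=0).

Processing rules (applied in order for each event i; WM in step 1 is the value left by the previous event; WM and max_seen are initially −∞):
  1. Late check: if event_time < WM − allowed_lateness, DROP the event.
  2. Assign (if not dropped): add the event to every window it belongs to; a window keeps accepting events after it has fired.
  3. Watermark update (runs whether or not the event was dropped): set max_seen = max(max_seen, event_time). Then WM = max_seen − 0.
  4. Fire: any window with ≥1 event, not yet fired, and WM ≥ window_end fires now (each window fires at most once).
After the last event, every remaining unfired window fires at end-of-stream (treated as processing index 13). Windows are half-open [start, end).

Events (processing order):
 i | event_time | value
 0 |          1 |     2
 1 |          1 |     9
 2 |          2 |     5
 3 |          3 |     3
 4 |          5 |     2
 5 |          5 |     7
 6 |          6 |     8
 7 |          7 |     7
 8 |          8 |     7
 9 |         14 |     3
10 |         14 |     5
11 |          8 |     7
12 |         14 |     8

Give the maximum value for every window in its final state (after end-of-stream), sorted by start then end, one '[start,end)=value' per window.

i=0 t=1 v=2: → [1,3); WM=1
i=1 t=1 v=9: → [1,3); WM=1
i=2 t=2 v=5: → [1,4); WM=2
i=3 t=3 v=3: → [1,5); WM=3
i=4 t=5 v=2: → [5,7); WM=5
i=5 t=5 v=7: → [5,7); WM=5
i=6 t=6 v=8: → [5,8); WM=6
i=7 t=7 v=7: → [5,9); WM=7
i=8 t=8 v=7: → [5,10); WM=8
i=9 t=14 v=3: → [14,16); WM=14
i=10 t=14 v=5: → [14,16); WM=14
i=11 t=8 v=7: DROP (t<14-4); WM=14
i=12 t=14 v=8: → [14,16); WM=14

[1,5)=9 [5,10)=8 [14,16)=8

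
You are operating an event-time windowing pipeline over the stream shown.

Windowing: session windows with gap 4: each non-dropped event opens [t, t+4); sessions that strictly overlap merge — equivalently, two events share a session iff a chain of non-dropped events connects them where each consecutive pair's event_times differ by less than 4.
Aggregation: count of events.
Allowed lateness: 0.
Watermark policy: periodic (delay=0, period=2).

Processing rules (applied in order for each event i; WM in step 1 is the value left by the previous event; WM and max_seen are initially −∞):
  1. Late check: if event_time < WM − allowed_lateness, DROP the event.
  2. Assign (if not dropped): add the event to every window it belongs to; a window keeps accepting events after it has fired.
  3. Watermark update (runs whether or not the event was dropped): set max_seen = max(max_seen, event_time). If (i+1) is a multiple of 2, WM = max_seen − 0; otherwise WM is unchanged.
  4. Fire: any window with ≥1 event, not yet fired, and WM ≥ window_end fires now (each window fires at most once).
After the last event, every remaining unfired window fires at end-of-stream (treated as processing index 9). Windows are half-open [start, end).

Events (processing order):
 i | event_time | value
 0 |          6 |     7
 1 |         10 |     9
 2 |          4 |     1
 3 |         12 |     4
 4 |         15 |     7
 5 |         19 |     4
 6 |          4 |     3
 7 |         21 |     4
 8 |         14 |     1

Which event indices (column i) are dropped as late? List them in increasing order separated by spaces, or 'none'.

2 6 8

i=0 t=6 v=7: → [6,10); WM=−∞
i=1 t=10 v=9: → [10,14); WM=10
i=2 t=4 v=1: DROP (t<10-0); WM=10
i=3 t=12 v=4: → [10,16); WM=12
i=4 t=15 v=7: → [10,19); WM=12
i=5 t=19 v=4: → [19,23); WM=19
i=6 t=4 v=3: DROP (t<19-0); WM=19
i=7 t=21 v=4: → [19,25); WM=21
i=8 t=14 v=1: DROP (t<21-0); WM=21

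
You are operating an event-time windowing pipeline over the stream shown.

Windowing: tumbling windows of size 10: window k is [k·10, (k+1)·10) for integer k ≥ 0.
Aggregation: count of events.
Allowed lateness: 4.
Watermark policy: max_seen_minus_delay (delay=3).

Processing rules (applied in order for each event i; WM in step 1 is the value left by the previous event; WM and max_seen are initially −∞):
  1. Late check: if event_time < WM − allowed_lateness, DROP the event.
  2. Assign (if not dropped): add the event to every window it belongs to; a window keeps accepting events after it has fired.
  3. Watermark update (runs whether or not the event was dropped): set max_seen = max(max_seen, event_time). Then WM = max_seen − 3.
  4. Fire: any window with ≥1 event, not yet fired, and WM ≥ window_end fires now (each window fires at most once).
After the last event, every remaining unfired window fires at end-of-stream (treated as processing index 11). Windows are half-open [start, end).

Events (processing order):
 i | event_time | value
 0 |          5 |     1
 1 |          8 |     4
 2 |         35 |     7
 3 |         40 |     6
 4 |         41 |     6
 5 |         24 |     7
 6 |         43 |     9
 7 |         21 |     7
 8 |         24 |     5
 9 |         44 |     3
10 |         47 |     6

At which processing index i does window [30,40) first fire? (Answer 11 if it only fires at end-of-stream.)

i=0 t=5 v=1: → [0,10); WM=2
i=1 t=8 v=4: → [0,10); WM=5
i=2 t=35 v=7: → [30,40); WM=32; [0,10) fires=2
i=3 t=40 v=6: → [40,50); WM=37
i=4 t=41 v=6: → [40,50); WM=38
i=5 t=24 v=7: DROP (t<38-4); WM=38
i=6 t=43 v=9: → [40,50); WM=40; [30,40) fires=1
i=7 t=21 v=7: DROP (t<40-4); WM=40
i=8 t=24 v=5: DROP (t<40-4); WM=40
i=9 t=44 v=3: → [40,50); WM=41
i=10 t=47 v=6: → [40,50); WM=44

6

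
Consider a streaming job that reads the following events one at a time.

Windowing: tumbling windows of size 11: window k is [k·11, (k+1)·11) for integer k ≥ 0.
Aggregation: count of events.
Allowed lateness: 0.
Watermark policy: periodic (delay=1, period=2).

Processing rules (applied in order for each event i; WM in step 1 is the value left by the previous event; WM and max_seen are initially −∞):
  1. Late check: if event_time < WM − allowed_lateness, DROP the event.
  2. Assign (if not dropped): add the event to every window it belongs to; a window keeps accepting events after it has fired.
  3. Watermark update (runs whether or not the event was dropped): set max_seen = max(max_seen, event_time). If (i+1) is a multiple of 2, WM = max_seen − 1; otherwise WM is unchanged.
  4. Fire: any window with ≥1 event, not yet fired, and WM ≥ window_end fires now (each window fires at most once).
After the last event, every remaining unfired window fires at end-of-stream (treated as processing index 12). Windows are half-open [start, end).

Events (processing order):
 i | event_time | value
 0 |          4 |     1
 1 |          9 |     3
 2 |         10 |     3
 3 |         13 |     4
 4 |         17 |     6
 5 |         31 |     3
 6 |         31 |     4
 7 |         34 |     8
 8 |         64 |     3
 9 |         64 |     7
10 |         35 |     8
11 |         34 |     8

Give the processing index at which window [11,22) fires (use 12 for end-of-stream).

5

i=0 t=4 v=1: → [0,11); WM=−∞
i=1 t=9 v=3: → [0,11); WM=8
i=2 t=10 v=3: → [0,11); WM=8
i=3 t=13 v=4: → [11,22); WM=12; [0,11) fires=3
i=4 t=17 v=6: → [11,22); WM=12
i=5 t=31 v=3: → [22,33); WM=30; [11,22) fires=2
i=6 t=31 v=4: → [22,33); WM=30
i=7 t=34 v=8: → [33,44); WM=33; [22,33) fires=2
i=8 t=64 v=3: → [55,66); WM=33
i=9 t=64 v=7: → [55,66); WM=63; [33,44) fires=1
i=10 t=35 v=8: DROP (t<63-0); WM=63
i=11 t=34 v=8: DROP (t<63-0); WM=63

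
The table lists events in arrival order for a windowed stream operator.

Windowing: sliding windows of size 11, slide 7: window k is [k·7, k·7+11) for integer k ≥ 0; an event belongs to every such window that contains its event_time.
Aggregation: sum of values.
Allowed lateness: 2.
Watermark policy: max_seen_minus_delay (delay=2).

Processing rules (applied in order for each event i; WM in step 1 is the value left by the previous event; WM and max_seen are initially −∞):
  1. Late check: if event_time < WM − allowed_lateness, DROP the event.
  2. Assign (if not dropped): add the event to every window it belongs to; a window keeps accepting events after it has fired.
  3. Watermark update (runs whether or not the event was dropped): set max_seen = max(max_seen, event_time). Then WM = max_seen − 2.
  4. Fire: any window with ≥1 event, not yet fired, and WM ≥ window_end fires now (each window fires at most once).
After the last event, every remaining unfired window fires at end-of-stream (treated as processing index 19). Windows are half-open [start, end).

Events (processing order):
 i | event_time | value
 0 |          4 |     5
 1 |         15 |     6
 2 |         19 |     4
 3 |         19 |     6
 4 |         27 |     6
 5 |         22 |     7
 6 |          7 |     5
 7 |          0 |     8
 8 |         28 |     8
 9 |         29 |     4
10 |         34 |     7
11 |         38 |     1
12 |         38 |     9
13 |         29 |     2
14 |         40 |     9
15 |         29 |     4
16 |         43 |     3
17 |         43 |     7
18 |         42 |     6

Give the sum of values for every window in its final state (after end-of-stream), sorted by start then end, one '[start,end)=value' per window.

i=0 t=4 v=5: → [0,11); WM=2
i=1 t=15 v=6: → [14,25),[7,18); WM=13; [0,11) fires=5
i=2 t=19 v=4: → [14,25); WM=17
i=3 t=19 v=6: → [14,25); WM=17
i=4 t=27 v=6: → [21,32); WM=25; [7,18) fires=6 [14,25) fires=16
i=5 t=22 v=7: DROP (t<25-2); WM=25
i=6 t=7 v=5: DROP (t<25-2); WM=25
i=7 t=0 v=8: DROP (t<25-2); WM=25
i=8 t=28 v=8: → [28,39),[21,32); WM=26
i=9 t=29 v=4: → [28,39),[21,32); WM=27
i=10 t=34 v=7: → [28,39); WM=32; [21,32) fires=18
i=11 t=38 v=1: → [35,46),[28,39); WM=36
i=12 t=38 v=9: → [35,46),[28,39); WM=36
i=13 t=29 v=2: DROP (t<36-2); WM=36
i=14 t=40 v=9: → [35,46); WM=38
i=15 t=29 v=4: DROP (t<38-2); WM=38
i=16 t=43 v=3: → [42,53),[35,46); WM=41; [28,39) fires=29
i=17 t=43 v=7: → [42,53),[35,46); WM=41
i=18 t=42 v=6: → [42,53),[35,46); WM=41

[0,11)=5 [7,18)=6 [14,25)=16 [21,32)=18 [28,39)=29 [35,46)=35 [42,53)=16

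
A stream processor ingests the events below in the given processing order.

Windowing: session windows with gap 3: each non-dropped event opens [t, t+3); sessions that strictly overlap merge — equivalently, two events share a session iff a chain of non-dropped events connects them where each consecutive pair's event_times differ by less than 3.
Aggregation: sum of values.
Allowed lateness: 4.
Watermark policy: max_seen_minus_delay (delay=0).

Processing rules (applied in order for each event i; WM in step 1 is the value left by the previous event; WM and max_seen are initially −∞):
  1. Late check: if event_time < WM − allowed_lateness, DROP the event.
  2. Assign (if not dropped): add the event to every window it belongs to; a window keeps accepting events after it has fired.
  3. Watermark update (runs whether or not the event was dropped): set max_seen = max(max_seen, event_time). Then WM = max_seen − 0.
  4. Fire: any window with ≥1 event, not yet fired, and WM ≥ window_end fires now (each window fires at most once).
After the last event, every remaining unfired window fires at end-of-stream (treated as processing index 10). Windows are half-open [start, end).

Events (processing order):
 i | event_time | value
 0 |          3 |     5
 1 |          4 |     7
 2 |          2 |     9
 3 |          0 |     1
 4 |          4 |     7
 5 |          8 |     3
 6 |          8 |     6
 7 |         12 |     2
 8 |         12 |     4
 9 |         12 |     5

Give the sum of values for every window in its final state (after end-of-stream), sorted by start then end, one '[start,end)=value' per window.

i=0 t=3 v=5: → [3,6); WM=3
i=1 t=4 v=7: → [3,7); WM=4
i=2 t=2 v=9: → [2,7); WM=4
i=3 t=0 v=1: → [0,7); WM=4
i=4 t=4 v=7: → [0,7); WM=4
i=5 t=8 v=3: → [8,11); WM=8
i=6 t=8 v=6: → [8,11); WM=8
i=7 t=12 v=2: → [12,15); WM=12
i=8 t=12 v=4: → [12,15); WM=12
i=9 t=12 v=5: → [12,15); WM=12

[0,7)=29 [8,11)=9 [12,15)=11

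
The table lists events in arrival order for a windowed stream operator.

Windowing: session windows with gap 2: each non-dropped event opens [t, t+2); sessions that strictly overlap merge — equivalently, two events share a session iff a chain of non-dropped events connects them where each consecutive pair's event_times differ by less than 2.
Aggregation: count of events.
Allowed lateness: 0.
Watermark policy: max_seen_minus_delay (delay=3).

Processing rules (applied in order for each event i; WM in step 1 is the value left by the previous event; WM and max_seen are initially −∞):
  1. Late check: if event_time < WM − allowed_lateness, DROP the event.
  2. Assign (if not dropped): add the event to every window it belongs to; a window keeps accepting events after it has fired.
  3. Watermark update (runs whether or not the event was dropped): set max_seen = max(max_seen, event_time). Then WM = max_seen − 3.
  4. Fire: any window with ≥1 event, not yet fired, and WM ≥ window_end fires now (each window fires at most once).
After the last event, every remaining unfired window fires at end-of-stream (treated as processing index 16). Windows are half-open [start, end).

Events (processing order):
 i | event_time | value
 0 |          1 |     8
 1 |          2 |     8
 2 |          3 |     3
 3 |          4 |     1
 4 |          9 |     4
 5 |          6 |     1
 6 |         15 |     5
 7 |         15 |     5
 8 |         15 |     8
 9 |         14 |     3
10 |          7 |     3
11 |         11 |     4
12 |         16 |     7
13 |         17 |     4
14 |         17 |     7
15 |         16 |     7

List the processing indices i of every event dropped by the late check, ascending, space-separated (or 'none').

i=0 t=1 v=8: → [1,3); WM=-2
i=1 t=2 v=8: → [1,4); WM=-1
i=2 t=3 v=3: → [1,5); WM=0
i=3 t=4 v=1: → [1,6); WM=1
i=4 t=9 v=4: → [9,11); WM=6
i=5 t=6 v=1: → [6,8); WM=6
i=6 t=15 v=5: → [15,17); WM=12
i=7 t=15 v=5: → [15,17); WM=12
i=8 t=15 v=8: → [15,17); WM=12
i=9 t=14 v=3: → [14,17); WM=12
i=10 t=7 v=3: DROP (t<12-0); WM=12
i=11 t=11 v=4: DROP (t<12-0); WM=12
i=12 t=16 v=7: → [14,18); WM=13
i=13 t=17 v=4: → [14,19); WM=14
i=14 t=17 v=7: → [14,19); WM=14
i=15 t=16 v=7: → [14,19); WM=14

10 11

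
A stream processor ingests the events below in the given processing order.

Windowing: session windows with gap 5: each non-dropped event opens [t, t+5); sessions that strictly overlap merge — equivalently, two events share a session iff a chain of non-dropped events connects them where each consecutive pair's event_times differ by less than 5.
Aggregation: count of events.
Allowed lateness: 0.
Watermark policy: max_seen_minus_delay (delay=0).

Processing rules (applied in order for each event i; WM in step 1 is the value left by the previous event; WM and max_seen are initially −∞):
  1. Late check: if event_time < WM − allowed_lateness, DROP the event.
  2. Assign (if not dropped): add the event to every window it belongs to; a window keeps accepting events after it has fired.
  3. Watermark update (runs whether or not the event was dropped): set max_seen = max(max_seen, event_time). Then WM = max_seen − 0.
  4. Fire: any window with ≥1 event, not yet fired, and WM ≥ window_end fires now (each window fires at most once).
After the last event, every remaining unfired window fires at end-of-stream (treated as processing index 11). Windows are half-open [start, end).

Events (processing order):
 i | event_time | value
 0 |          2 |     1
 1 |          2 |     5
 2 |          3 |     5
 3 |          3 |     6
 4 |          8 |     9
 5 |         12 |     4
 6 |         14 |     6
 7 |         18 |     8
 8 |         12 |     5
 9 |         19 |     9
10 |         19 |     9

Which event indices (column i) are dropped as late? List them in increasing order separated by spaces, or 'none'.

8

i=0 t=2 v=1: → [2,7); WM=2
i=1 t=2 v=5: → [2,7); WM=2
i=2 t=3 v=5: → [2,8); WM=3
i=3 t=3 v=6: → [2,8); WM=3
i=4 t=8 v=9: → [8,13); WM=8
i=5 t=12 v=4: → [8,17); WM=12
i=6 t=14 v=6: → [8,19); WM=14
i=7 t=18 v=8: → [8,23); WM=18
i=8 t=12 v=5: DROP (t<18-0); WM=18
i=9 t=19 v=9: → [8,24); WM=19
i=10 t=19 v=9: → [8,24); WM=19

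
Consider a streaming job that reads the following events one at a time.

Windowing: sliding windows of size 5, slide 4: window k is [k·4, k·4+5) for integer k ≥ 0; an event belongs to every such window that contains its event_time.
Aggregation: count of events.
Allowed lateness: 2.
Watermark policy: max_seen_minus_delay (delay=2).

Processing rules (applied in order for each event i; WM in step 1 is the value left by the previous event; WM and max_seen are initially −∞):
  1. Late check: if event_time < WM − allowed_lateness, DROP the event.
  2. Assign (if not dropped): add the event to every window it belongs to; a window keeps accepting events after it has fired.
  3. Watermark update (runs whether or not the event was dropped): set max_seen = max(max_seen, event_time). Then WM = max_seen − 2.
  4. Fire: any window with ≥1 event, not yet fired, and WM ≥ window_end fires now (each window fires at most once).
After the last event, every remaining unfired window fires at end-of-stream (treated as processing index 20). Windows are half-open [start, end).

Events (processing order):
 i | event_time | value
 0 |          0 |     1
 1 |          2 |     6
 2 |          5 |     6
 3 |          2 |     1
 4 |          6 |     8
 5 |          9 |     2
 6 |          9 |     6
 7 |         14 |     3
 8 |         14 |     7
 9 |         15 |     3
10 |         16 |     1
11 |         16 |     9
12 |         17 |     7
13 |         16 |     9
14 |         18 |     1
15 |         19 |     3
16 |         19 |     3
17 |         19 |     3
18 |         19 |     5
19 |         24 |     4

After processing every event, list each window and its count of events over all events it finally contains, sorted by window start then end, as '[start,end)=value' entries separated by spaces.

[0,5)=3 [4,9)=2 [8,13)=2 [12,17)=6 [16,21)=9 [20,25)=1 [24,29)=1

i=0 t=0 v=1: → [0,5); WM=-2
i=1 t=2 v=6: → [0,5); WM=0
i=2 t=5 v=6: → [4,9); WM=3
i=3 t=2 v=1: → [0,5); WM=3
i=4 t=6 v=8: → [4,9); WM=4
i=5 t=9 v=2: → [8,13); WM=7; [0,5) fires=3
i=6 t=9 v=6: → [8,13); WM=7
i=7 t=14 v=3: → [12,17); WM=12; [4,9) fires=2
i=8 t=14 v=7: → [12,17); WM=12
i=9 t=15 v=3: → [12,17); WM=13; [8,13) fires=2
i=10 t=16 v=1: → [16,21),[12,17); WM=14
i=11 t=16 v=9: → [16,21),[12,17); WM=14
i=12 t=17 v=7: → [16,21); WM=15
i=13 t=16 v=9: → [16,21),[12,17); WM=15
i=14 t=18 v=1: → [16,21); WM=16
i=15 t=19 v=3: → [16,21); WM=17; [12,17) fires=6
i=16 t=19 v=3: → [16,21); WM=17
i=17 t=19 v=3: → [16,21); WM=17
i=18 t=19 v=5: → [16,21); WM=17
i=19 t=24 v=4: → [24,29),[20,25); WM=22; [16,21) fires=9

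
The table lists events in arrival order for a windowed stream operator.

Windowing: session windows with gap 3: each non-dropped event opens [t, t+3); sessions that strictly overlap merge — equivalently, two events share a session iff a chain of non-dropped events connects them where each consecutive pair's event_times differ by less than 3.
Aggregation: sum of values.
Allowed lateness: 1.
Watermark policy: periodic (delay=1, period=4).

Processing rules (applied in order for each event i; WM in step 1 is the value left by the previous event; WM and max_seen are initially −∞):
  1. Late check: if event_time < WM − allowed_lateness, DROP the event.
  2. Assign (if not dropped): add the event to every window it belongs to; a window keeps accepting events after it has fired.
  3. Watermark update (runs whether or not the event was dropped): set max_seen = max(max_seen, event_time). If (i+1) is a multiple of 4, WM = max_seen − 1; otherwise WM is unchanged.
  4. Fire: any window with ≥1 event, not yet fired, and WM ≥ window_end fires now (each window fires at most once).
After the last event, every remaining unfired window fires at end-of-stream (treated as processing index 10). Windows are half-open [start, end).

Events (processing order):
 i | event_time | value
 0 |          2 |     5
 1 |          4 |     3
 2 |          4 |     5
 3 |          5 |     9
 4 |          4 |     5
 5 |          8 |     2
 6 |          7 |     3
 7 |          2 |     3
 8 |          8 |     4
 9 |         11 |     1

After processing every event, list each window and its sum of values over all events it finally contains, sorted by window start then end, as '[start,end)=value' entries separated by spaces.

[2,11)=36 [11,14)=1

i=0 t=2 v=5: → [2,5); WM=−∞
i=1 t=4 v=3: → [2,7); WM=−∞
i=2 t=4 v=5: → [2,7); WM=−∞
i=3 t=5 v=9: → [2,8); WM=4
i=4 t=4 v=5: → [2,8); WM=4
i=5 t=8 v=2: → [8,11); WM=4
i=6 t=7 v=3: → [2,11); WM=4
i=7 t=2 v=3: DROP (t<4-1); WM=7
i=8 t=8 v=4: → [2,11); WM=7
i=9 t=11 v=1: → [11,14); WM=7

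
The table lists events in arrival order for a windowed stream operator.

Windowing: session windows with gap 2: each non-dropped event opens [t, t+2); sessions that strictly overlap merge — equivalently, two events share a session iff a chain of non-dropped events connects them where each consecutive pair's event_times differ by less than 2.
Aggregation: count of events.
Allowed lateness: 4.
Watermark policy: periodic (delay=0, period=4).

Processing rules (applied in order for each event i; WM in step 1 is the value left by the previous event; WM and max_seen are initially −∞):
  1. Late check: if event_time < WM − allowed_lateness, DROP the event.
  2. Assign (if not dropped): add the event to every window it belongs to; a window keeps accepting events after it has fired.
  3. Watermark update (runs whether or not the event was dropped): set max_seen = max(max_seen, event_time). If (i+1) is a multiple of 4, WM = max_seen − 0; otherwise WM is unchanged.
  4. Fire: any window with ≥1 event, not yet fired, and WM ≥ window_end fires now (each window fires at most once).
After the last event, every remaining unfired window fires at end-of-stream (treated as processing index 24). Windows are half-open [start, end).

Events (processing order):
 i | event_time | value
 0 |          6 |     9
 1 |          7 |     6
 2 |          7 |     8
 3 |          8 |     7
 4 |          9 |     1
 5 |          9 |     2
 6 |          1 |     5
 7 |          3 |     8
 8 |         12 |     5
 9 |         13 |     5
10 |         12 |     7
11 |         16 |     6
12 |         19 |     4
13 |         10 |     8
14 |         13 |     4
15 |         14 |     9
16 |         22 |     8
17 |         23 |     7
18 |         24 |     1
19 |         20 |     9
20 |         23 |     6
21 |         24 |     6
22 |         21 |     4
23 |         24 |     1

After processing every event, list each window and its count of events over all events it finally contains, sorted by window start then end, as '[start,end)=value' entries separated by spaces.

[6,11)=6 [12,16)=5 [16,18)=1 [19,26)=9

i=0 t=6 v=9: → [6,8); WM=−∞
i=1 t=7 v=6: → [6,9); WM=−∞
i=2 t=7 v=8: → [6,9); WM=−∞
i=3 t=8 v=7: → [6,10); WM=8
i=4 t=9 v=1: → [6,11); WM=8
i=5 t=9 v=2: → [6,11); WM=8
i=6 t=1 v=5: DROP (t<8-4); WM=8
i=7 t=3 v=8: DROP (t<8-4); WM=9
i=8 t=12 v=5: → [12,14); WM=9
i=9 t=13 v=5: → [12,15); WM=9
i=10 t=12 v=7: → [12,15); WM=9
i=11 t=16 v=6: → [16,18); WM=16
i=12 t=19 v=4: → [19,21); WM=16
i=13 t=10 v=8: DROP (t<16-4); WM=16
i=14 t=13 v=4: → [12,15); WM=16
i=15 t=14 v=9: → [12,16); WM=19
i=16 t=22 v=8: → [22,24); WM=19
i=17 t=23 v=7: → [22,25); WM=19
i=18 t=24 v=1: → [22,26); WM=19
i=19 t=20 v=9: → [19,22); WM=24
i=20 t=23 v=6: → [22,26); WM=24
i=21 t=24 v=6: → [22,26); WM=24
i=22 t=21 v=4: → [19,26); WM=24
i=23 t=24 v=1: → [19,26); WM=24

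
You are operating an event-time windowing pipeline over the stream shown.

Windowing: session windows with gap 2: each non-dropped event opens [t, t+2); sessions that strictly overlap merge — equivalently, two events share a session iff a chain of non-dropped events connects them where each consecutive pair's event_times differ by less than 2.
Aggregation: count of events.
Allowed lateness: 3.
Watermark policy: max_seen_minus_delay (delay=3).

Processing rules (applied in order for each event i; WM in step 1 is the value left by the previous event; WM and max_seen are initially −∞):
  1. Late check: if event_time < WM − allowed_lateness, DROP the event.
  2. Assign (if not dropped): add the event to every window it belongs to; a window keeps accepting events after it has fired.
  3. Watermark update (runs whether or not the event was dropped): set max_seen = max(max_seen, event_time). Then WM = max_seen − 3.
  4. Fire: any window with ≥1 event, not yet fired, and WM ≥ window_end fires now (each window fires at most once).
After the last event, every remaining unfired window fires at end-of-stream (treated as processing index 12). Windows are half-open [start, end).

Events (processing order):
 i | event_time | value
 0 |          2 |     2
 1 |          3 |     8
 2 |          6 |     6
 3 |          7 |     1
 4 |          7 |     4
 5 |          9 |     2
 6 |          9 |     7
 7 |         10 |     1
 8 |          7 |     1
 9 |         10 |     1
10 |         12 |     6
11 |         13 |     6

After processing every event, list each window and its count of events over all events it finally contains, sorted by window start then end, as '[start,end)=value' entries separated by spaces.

[2,5)=2 [6,9)=4 [9,12)=4 [12,15)=2

i=0 t=2 v=2: → [2,4); WM=-1
i=1 t=3 v=8: → [2,5); WM=0
i=2 t=6 v=6: → [6,8); WM=3
i=3 t=7 v=1: → [6,9); WM=4
i=4 t=7 v=4: → [6,9); WM=4
i=5 t=9 v=2: → [9,11); WM=6
i=6 t=9 v=7: → [9,11); WM=6
i=7 t=10 v=1: → [9,12); WM=7
i=8 t=7 v=1: → [6,9); WM=7
i=9 t=10 v=1: → [9,12); WM=7
i=10 t=12 v=6: → [12,14); WM=9
i=11 t=13 v=6: → [12,15); WM=10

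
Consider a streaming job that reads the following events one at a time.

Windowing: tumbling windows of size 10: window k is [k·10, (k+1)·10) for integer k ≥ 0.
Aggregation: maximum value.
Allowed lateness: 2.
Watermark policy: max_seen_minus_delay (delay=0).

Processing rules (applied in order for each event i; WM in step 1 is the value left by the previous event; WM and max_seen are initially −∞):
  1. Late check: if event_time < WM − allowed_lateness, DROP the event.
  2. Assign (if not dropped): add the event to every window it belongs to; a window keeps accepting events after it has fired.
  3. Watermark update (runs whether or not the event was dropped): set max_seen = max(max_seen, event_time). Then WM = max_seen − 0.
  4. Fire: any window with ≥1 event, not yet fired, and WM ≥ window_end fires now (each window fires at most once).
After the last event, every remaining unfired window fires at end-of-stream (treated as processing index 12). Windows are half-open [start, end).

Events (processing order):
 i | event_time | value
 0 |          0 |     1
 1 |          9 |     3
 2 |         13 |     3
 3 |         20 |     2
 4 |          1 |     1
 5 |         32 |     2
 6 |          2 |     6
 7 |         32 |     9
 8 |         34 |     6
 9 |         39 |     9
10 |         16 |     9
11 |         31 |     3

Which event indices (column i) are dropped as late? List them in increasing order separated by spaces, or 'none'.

4 6 10 11

i=0 t=0 v=1: → [0,10); WM=0
i=1 t=9 v=3: → [0,10); WM=9
i=2 t=13 v=3: → [10,20); WM=13; [0,10) fires=3
i=3 t=20 v=2: → [20,30); WM=20; [10,20) fires=3
i=4 t=1 v=1: DROP (t<20-2); WM=20
i=5 t=32 v=2: → [30,40); WM=32; [20,30) fires=2
i=6 t=2 v=6: DROP (t<32-2); WM=32
i=7 t=32 v=9: → [30,40); WM=32
i=8 t=34 v=6: → [30,40); WM=34
i=9 t=39 v=9: → [30,40); WM=39
i=10 t=16 v=9: DROP (t<39-2); WM=39
i=11 t=31 v=3: DROP (t<39-2); WM=39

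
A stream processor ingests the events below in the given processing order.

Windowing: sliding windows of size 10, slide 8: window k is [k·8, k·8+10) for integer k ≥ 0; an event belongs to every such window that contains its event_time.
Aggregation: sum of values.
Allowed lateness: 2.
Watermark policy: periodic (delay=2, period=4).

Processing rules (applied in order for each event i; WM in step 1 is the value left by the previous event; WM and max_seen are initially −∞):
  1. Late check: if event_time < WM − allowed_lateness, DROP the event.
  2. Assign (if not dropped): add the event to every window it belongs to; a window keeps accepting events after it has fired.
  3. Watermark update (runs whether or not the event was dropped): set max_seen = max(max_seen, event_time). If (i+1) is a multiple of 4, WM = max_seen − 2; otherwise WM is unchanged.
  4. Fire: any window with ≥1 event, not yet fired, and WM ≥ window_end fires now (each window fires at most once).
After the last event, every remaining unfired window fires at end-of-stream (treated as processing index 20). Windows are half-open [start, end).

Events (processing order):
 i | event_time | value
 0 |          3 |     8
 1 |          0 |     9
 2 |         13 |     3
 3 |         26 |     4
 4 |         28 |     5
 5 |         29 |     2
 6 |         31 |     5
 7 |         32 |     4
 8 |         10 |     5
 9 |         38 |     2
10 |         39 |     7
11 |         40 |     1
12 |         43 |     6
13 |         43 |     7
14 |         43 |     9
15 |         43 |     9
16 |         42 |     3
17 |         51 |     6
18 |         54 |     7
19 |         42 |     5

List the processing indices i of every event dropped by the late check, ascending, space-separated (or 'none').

8

i=0 t=3 v=8: → [0,10); WM=−∞
i=1 t=0 v=9: → [0,10); WM=−∞
i=2 t=13 v=3: → [8,18); WM=−∞
i=3 t=26 v=4: → [24,34); WM=24; [0,10) fires=17 [8,18) fires=3
i=4 t=28 v=5: → [24,34); WM=24
i=5 t=29 v=2: → [24,34); WM=24
i=6 t=31 v=5: → [24,34); WM=24
i=7 t=32 v=4: → [32,42),[24,34); WM=30
i=8 t=10 v=5: DROP (t<30-2); WM=30
i=9 t=38 v=2: → [32,42); WM=30
i=10 t=39 v=7: → [32,42); WM=30
i=11 t=40 v=1: → [40,50),[32,42); WM=38; [24,34) fires=20
i=12 t=43 v=6: → [40,50); WM=38
i=13 t=43 v=7: → [40,50); WM=38
i=14 t=43 v=9: → [40,50); WM=38
i=15 t=43 v=9: → [40,50); WM=41
i=16 t=42 v=3: → [40,50); WM=41
i=17 t=51 v=6: → [48,58); WM=41
i=18 t=54 v=7: → [48,58); WM=41
i=19 t=42 v=5: → [40,50); WM=52; [32,42) fires=14 [40,50) fires=40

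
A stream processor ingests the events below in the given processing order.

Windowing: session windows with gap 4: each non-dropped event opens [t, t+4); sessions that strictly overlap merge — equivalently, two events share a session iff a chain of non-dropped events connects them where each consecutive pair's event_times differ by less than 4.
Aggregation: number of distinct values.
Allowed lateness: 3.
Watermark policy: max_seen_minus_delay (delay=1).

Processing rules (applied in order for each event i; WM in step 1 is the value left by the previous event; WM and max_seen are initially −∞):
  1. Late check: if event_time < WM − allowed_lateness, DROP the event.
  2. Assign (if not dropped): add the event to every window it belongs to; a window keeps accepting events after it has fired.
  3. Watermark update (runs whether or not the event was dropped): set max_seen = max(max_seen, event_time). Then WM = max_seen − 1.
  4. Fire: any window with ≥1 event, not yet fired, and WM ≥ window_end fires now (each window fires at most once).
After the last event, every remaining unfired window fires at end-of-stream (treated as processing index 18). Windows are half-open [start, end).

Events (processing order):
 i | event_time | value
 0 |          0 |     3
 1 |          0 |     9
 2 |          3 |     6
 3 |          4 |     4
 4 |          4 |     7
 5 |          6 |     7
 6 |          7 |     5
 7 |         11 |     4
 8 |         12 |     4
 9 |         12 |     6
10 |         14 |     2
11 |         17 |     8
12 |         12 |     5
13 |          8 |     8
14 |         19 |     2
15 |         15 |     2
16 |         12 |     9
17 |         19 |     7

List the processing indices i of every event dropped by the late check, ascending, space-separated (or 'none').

i=0 t=0 v=3: → [0,4); WM=-1
i=1 t=0 v=9: → [0,4); WM=-1
i=2 t=3 v=6: → [0,7); WM=2
i=3 t=4 v=4: → [0,8); WM=3
i=4 t=4 v=7: → [0,8); WM=3
i=5 t=6 v=7: → [0,10); WM=5
i=6 t=7 v=5: → [0,11); WM=6
i=7 t=11 v=4: → [11,15); WM=10
i=8 t=12 v=4: → [11,16); WM=11
i=9 t=12 v=6: → [11,16); WM=11
i=10 t=14 v=2: → [11,18); WM=13
i=11 t=17 v=8: → [11,21); WM=16
i=12 t=12 v=5: DROP (t<16-3); WM=16
i=13 t=8 v=8: DROP (t<16-3); WM=16
i=14 t=19 v=2: → [11,23); WM=18
i=15 t=15 v=2: → [11,23); WM=18
i=16 t=12 v=9: DROP (t<18-3); WM=18
i=17 t=19 v=7: → [11,23); WM=18

12 13 16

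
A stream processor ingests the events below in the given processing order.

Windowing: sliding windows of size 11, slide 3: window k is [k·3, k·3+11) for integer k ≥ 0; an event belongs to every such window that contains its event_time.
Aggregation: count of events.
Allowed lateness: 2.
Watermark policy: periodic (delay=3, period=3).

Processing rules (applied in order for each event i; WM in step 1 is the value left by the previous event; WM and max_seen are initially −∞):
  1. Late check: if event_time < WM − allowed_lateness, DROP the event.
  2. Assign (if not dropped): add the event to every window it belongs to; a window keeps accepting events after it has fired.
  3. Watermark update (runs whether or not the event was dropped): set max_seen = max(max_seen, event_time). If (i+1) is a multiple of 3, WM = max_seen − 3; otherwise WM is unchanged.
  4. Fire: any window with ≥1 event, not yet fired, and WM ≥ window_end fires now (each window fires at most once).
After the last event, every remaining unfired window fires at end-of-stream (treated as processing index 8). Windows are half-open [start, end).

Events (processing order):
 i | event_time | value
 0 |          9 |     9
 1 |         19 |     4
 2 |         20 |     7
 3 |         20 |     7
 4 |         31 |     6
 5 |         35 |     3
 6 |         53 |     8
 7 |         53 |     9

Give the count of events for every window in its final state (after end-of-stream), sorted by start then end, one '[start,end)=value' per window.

i=0 t=9 v=9: → [9,20),[6,17),[3,14),[0,11); WM=−∞
i=1 t=19 v=4: → [18,29),[15,26),[12,23),[9,20); WM=−∞
i=2 t=20 v=7: → [18,29),[15,26),[12,23); WM=17; [0,11) fires=1 [3,14) fires=1 [6,17) fires=1
i=3 t=20 v=7: → [18,29),[15,26),[12,23); WM=17
i=4 t=31 v=6: → [30,41),[27,38),[24,35),[21,32); WM=17
i=5 t=35 v=3: → [33,44),[30,41),[27,38); WM=32; [9,20) fires=2 [12,23) fires=3 [15,26) fires=3 [18,29) fires=3 [21,32) fires=1
i=6 t=53 v=8: → [51,62),[48,59),[45,56); WM=32
i=7 t=53 v=9: → [51,62),[48,59),[45,56); WM=32

[0,11)=1 [3,14)=1 [6,17)=1 [9,20)=2 [12,23)=3 [15,26)=3 [18,29)=3 [21,32)=1 [24,35)=1 [27,38)=2 [30,41)=2 [33,44)=1 [45,56)=2 [48,59)=2 [51,62)=2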